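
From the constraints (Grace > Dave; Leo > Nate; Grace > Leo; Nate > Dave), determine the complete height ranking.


Constraints: Grace > Dave; Leo > Nate; Grace > Leo; Nate > Dave
Method: at each step, the next-highest is the one remaining person who never appears on the smaller side of a constraint between remaining people.
  Step 1: remaining {Grace, Dave, Nate, Leo}; on the smaller side: {Dave, Nate, Leo} → Grace is next (Grace > Dave; Grace > Leo).
  Step 2: remaining {Dave, Nate, Leo}; on the smaller side: {Dave, Nate} → Leo is next (Leo > Nate).
  Step 3: remaining {Dave, Nate}; on the smaller side: {Dave} → Nate is next (Nate > Dave).
  Step 4: only Dave remains → lowest.
Final ranking (highest to lowest):

Grace > Leo > Nate > Dave


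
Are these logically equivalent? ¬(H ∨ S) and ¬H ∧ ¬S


Expression 1: ¬(H ∨ S)
Expression 2: ¬H ∧ ¬S
Truth table (H S | Expr1 Expr2):
  T T |   F     F
  T F |   F     F
  F T |   F     F
  F F |   T     T
All 4 rows agree, so the expressions are logically equivalent.

Yes


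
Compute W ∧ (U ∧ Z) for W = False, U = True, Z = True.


W = False, U = True, Z = True
Step 1: U ∧ Z = True AND True = True
Step 2: W ∧ True = False AND True = False
AND is true only when ALL operands are true.

False


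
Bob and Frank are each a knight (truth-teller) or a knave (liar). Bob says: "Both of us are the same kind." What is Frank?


Bob says: "Both of us are the same kind."
Case 1: Bob is a Knight (truth-teller)
  Statement is true → they ARE the same → Frank is also a Knight
Case 2: Bob is a Knave (liar)
  Statement is false → they are NOT the same → Frank is a Knight
In both cases, Frank is a Knight.

Knight


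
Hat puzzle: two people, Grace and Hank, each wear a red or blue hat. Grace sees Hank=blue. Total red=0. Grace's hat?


Total red = 0, Hank = blue
Red accounted for: 0
Remaining for Grace: 0
Grace's hat is blue.

blue


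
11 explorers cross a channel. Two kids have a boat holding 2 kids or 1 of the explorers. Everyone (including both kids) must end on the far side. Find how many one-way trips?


Per crossing of one of the explorers: kids→, one←, one of the explorers→, one← = 4 trips
11 × 4 = 44, + 1 final kids→ = 45
Minimum trips = 45

45


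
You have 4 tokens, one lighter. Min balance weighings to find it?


Each weighing has 3 outcomes (left heavy / balance / right heavy), so k weighings distinguish at most 3^k cases; splitting into three near-equal groups achieves this.
Need 3^k ≥ 4: 3^1 = 3 < 4 ≤ 3^2 = 9
k = ⌈log₃(4)⌉ = 2

2


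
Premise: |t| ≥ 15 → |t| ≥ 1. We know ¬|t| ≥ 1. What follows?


Modus tollens: P → Q, ¬Q ⊢ ¬P
P: |t| ≥ 15
Q: |t| ≥ 1
We have P → Q and Q is false.
By modus tollens, P must be false.

It is not the case that |t| ≥ 15


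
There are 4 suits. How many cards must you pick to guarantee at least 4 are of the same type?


Pigeonhole: to guarantee k in one of n categories, need (k-1)×n + 1.
k = 4, n = 4
Minimum = (4-1) × 4 + 1 = 3 × 4 + 1

13


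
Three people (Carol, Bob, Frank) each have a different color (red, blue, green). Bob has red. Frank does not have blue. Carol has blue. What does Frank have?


From clues:
  Carol → blue
  Bob → red
By elimination, Frank gets the remaining.

green


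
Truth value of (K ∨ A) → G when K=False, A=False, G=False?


K = False, A = False, G = False
Expression: (K ∨ A) → G
Step 1: K ∨ A = False OR False = False
Step 2: (False) → G = False → False (false only if antecedent True and consequent False) = True

True


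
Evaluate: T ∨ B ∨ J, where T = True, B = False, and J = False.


T = True, B = False, J = False
Step 1: T ∨ B = True OR False = True
Step 2: True ∨ J = True OR False = True
OR is true when at least one operand is true.

True


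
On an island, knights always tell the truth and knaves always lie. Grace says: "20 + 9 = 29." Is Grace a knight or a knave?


Statement: "20 + 9 = 29."
Actual: 20 + 9 = 29
Claimed: 29
Statement is TRUE → Grace tells the truth → Knight

Knight


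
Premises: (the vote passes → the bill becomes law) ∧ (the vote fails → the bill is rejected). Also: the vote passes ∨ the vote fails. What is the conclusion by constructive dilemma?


Constructive dilemma: (P → Q) ∧ (R → S), P ∨ R ⊢ Q ∨ S
Premise 1: the vote passes → the bill becomes law
Premise 2: the vote fails → the bill is rejected
Premise 3: the vote passes ∨ the vote fails
Case 1: Assuming the vote passes, then by Premise 1, the bill becomes law.
Case 2: Assuming the vote fails, then by Premise 2, the bill is rejected.
Since one of the vote passes or the vote fails must hold, we get the bill becomes law or the bill is rejected.

The bill becomes law or the bill is rejected.


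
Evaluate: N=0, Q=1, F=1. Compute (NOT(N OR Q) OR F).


N OR Q = 1
NOT(1) = 0
0 OR 1 = 1

1


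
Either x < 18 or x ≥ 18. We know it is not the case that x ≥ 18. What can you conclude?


Disjunctive syllogism: P ∨ Q, ¬P ⊢ Q
Disjunction: x < 18 ∨ x ≥ 18
We know it is not the case that x ≥ 18.
By disjunctive syllogism, the other disjunct must be true.

x < 18


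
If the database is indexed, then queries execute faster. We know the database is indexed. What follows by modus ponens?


Modus ponens: P → Q, P ⊢ Q
P: the database is indexed
Q: queries execute faster
We have P → Q and P is true.
By modus ponens, Q must be true.

Queries execute faster


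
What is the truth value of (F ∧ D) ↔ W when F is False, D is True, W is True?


F = False, D = True, W = True
Step 1: F ∧ D = False AND True = False
Step 2: (False) ↔ W: true when both sides have same truth value.
Result: False ↔ True = False

False


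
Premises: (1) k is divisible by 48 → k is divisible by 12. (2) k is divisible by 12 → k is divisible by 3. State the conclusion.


Hypothetical syllogism: P → Q, Q → R ⊢ P → R
Premise 1: k is divisible by 48 → k is divisible by 12
Premise 2: k is divisible by 12 → k is divisible by 3
Chain the implications: the middle term (k is divisible by 12) links the two.
Conclusion: If k is divisible by 48, then k is divisible by 3.

If k is divisible by 48, then k is divisible by 3.


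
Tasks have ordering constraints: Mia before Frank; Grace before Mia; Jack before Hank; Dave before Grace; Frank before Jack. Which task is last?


Constraints: Mia before Frank; Grace before Mia; Jack before Hank; Dave before Grace; Frank before Jack
The last task can have nothing scheduled after it, so it must never appear on the left of a 'before'.
Tasks appearing before some other task: Mia, Grace, Jack, Dave, Frank.
The only task not in that list is Hank → it is last.

Hank


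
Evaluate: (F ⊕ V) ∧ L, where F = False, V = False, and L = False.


F = False, V = False, L = False
Step 1: F ⊕ V = False XOR False = False
Step 2: False ∧ L = False AND False = False
XOR true when exactly one of F,V is true; then AND with L.

False


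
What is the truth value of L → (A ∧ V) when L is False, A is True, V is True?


L = False, A = True, V = True
Step 1: A ∧ V = True AND True = True
Step 2: L → (True): false only when L=True and consequent=False.
Result: True

True


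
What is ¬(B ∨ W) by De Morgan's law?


De Morgan's law: ¬(P ∨ Q) ≡ ¬P ∧ ¬Q
¬(B ∨ W) = ¬B ∧ ¬W

¬B ∧ ¬W


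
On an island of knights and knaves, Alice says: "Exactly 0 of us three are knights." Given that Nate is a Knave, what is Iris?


Alice claims exactly 0 knights among Alice, Nate, Iris.
Given: Nate is a Knave.

Case 1: Alice is a Knight (tells truth)
  Then exactly 0 of the three are knights.
  Counting Alice, Nate: 1 knight(s) so far. Need -1 more → impossible.
Case 2: Alice is a Knave (lies)
  Then the count is NOT 0.
  If Iris = Knave, count = 0 = 0 → claim would be true, contradicts lie.
  If Iris = Knight, count = 1 ≠ 0 → lie confirmed ✓

Iris is a Knight.

Knight


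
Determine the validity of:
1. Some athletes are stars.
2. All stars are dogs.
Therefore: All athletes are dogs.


Premise 1: Some athletes are stars.
Premise 2: All stars are dogs.
Conclusion: All athletes are dogs.
Fallacy: illicit minor. The minor term (athletes) is distributed in the conclusion ('All athletes ...') but undistributed in its premise ('Some athletes are stars' doesn't cover all athletes).
Only 'Some athletes are dogs' follows, not 'All'.

Invalid


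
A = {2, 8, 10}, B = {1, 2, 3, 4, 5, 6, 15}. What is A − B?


A = {2, 8, 10}
B = {1, 2, 3, 4, 5, 6, 15}
Operation: difference A − B
In A but not B: 8, 10

{8, 10}


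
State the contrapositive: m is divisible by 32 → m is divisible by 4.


Original: If m is divisible by 32, then m is divisible by 4
Contrapositive: If ¬Q, then ¬P
Negate Q: not (m is divisible by 4)
Negate P: not (m is divisible by 32)

If not (m is divisible by 4), then not (m is divisible by 32).


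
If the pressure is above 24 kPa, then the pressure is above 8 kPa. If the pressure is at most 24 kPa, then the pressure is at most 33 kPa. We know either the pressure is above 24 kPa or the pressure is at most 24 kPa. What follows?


Constructive dilemma: (P → Q) ∧ (R → S), P ∨ R ⊢ Q ∨ S
Premise 1: the pressure is above 24 kPa → the pressure is above 8 kPa
Premise 2: the pressure is at most 24 kPa → the pressure is at most 33 kPa
Premise 3: the pressure is above 24 kPa ∨ the pressure is at most 24 kPa
Case 1: Assuming the pressure is above 24 kPa, then by Premise 1, the pressure is above 8 kPa.
Case 2: Assuming the pressure is at most 24 kPa, then by Premise 2, the pressure is at most 33 kPa.
Since one of the pressure is above 24 kPa or the pressure is at most 24 kPa must hold, we get the pressure is above 8 kPa or the pressure is at most 33 kPa.

The pressure is above 8 kPa or the pressure is at most 33 kPa.


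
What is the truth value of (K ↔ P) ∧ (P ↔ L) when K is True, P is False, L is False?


K = True, P = False, L = False
Step 1: K ↔ P is true when K and P have the same value. Result: False
Step 2: P ↔ L is true when P and L have the same value. Result: True
Step 3: False ∧ True = False

False


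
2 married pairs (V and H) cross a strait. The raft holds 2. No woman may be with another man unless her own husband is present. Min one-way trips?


Label couples V and H.
1. WV+WH → (far: WV,WH; near: HV,HH)
2. WV ←   (far: WH; near: HV,HH,WV)
3. HV+HH → (far: HV,HH,WH; near: WV)
4. HV ←   (far: HH,WH; near: HV,WV)  — HV returns, since WV is alone on near bank
5. HV+WV → (far: all four; near: empty)
Every state respects the constraint.
Minimum trips = 5

5


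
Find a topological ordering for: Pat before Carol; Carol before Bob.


Constraints: Pat before Carol; Carol before Bob
Method: repeatedly schedule the remaining task that has no remaining task required before it.
  Step 1: remaining {Carol, Pat, Bob}; every task except Pat still has a predecessor pending → schedule Pat.
  Step 2: remaining {Carol, Bob}; every task except Carol still has a predecessor pending → schedule Carol.
  Step 3: only Bob remains → schedule Bob.
Resulting order:

Pat → Carol → Bob


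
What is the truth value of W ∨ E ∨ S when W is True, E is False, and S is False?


W = True, E = False, S = False
Step 1: W ∨ E = True OR False = True
Step 2: True ∨ S = True OR False = True
OR is true when at least one operand is true.

True


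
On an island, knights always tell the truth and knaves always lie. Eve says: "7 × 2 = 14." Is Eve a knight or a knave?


Statement: "7 × 2 = 14."
Actual: 7 × 2 = 14
Claimed: 14
Statement is TRUE → Eve tells the truth → Knight

Knight


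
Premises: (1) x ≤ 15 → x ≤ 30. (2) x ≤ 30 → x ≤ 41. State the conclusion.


Hypothetical syllogism: P → Q, Q → R ⊢ P → R
Premise 1: x ≤ 15 → x ≤ 30
Premise 2: x ≤ 30 → x ≤ 41
Chain the implications: the middle term (x ≤ 30) links the two.
Conclusion: If x ≤ 15, then x ≤ 41.

If x ≤ 15, then x ≤ 41.


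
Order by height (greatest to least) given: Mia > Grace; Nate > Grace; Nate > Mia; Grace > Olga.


Constraints: Mia > Grace; Nate > Grace; Nate > Mia; Grace > Olga
Method: at each step, the next-highest is the one remaining person who never appears on the smaller side of a constraint between remaining people.
  Step 1: remaining {Grace, Olga, Mia, Nate}; on the smaller side: {Grace, Olga, Mia} → Nate is next (Nate > Grace; Nate > Mia).
  Step 2: remaining {Grace, Olga, Mia}; on the smaller side: {Grace, Olga} → Mia is next (Mia > Grace).
  Step 3: remaining {Grace, Olga}; on the smaller side: {Olga} → Grace is next (Grace > Olga).
  Step 4: only Olga remains → lowest.
Final ranking (highest to lowest):

Nate > Mia > Grace > Olga


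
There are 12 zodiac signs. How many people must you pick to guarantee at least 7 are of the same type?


Pigeonhole: to guarantee k in one of n categories, need (k-1)×n + 1.
k = 7, n = 12
Minimum = (7-1) × 12 + 1 = 6 × 12 + 1

73


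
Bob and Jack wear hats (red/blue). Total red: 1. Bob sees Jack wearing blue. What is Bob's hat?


Total red = 1, Jack = blue
Red accounted for: 0
Remaining for Bob: 1
Bob's hat is red.

red


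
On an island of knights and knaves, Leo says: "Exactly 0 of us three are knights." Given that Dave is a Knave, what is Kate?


Leo claims exactly 0 knights among Leo, Dave, Kate.
Given: Dave is a Knave.

Case 1: Leo is a Knight (tells truth)
  Then exactly 0 of the three are knights.
  Counting Leo, Dave: 1 knight(s) so far. Need -1 more → impossible.
Case 2: Leo is a Knave (lies)
  Then the count is NOT 0.
  If Kate = Knave, count = 0 = 0 → claim would be true, contradicts lie.
  If Kate = Knight, count = 1 ≠ 0 → lie confirmed ✓

Kate is a Knight.

Knight


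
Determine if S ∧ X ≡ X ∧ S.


Expression 1: S ∧ X
Expression 2: X ∧ S
Truth table (S X | Expr1 Expr2):
  T T |   T     T
  T F |   F     F
  F T |   F     F
  F F |   F     F
All 4 rows agree, so the expressions are logically equivalent.

Yes


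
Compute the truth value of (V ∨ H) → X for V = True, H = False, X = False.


V = True, H = False, X = False
Step 1: V ∨ H = True OR False = True
Step 2: (True) → X: false only when antecedent=True and X=False.
Result: False

False


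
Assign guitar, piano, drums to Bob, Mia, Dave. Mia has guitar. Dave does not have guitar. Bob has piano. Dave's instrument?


From clues:
  Mia → guitar
  Bob → piano
By elimination, Dave gets the remaining.

drums


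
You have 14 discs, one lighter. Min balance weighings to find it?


Each weighing has 3 outcomes (left heavy / balance / right heavy), so k weighings distinguish at most 3^k cases; splitting into three near-equal groups achieves this.
Need 3^k ≥ 14: 3^2 = 9 < 14 ≤ 3^3 = 27
k = ⌈log₃(14)⌉ = 3

3


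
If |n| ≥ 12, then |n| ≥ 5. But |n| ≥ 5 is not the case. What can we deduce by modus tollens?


Modus tollens: P → Q, ¬Q ⊢ ¬P
P: |n| ≥ 12
Q: |n| ≥ 5
We have P → Q and Q is false.
By modus tollens, P must be false.

It is not the case that |n| ≥ 12


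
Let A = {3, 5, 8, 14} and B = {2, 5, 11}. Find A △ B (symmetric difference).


A = {3, 5, 8, 14}
B = {2, 5, 11}
Operation: symmetric difference
In A only: [3, 8, 14], in B only: [2, 11]

{2, 3, 8, 11, 14}


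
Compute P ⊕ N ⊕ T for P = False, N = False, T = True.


P = False, N = False, T = True
Step 1: P ⊕ N = False XOR False = False
Step 2: False ⊕ T = False XOR True = True
XOR is true when an odd number of operands are true.

True


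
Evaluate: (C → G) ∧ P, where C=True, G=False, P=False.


C = True, G = False, P = False
Expression: (C → G) ∧ P
Step 1: C → G = True → False (false only if C=True, G=False) = False
Step 2: (False) ∧ P = False AND False = False

False


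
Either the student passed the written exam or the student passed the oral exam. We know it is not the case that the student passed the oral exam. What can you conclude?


Disjunctive syllogism: P ∨ Q, ¬P ⊢ Q
Disjunction: the student passed the written exam ∨ the student passed the oral exam
We know it is not the case that the student passed the oral exam.
By disjunctive syllogism, the other disjunct must be true.

The student passed the written exam


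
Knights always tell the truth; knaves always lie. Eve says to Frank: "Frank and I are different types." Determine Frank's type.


Eve says: "Frank and I are different types."
Case 1: Eve is a Knight (truth-teller)
  Statement is true → they ARE different → Frank is a Knave
Case 2: Eve is a Knave (liar)
  Statement is false → they are NOT different → Frank is a Knave
In both cases, Frank is a Knave.

Knave


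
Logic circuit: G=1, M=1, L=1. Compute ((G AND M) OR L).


G AND M = 1&1 = 1
1 OR 1 = 1

1


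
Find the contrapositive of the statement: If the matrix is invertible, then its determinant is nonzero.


Original: If the matrix is invertible, then its determinant is nonzero
Contrapositive: If ¬Q, then ¬P
Negate Q: not (its determinant is nonzero)
Negate P: not (the matrix is invertible)

If not (its determinant is nonzero), then not (the matrix is invertible).


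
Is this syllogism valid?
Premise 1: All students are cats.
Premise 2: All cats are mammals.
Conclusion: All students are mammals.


Premise 1: All students are cats.
Premise 2: All cats are mammals.
Conclusion: All students are mammals.
Barbara syllogism (AAA-1): All A are B, All B are C → All A are C.
Middle term (cats) distributed in premise 2.

Valid


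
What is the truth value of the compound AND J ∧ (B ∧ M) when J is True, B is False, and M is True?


J = True, B = False, M = True
Step 1: B ∧ M = False AND True = False
Step 2: J ∧ False = True AND False = False
AND is true only when ALL operands are true.

False


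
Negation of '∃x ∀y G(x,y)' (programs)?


Original: ∃x ∀y G(x,y)
Rule: ¬∀→∃, ¬∃→∀, negate predicate.
Negation: ∀x ∃y ¬G(x,y)

∀x ∃y ¬G(x,y)


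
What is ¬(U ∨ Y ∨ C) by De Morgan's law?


De Morgan's law: ¬(P ∨ Q ∨ R) ≡ ¬P ∧ ¬Q ∧ ¬R
¬(U ∨ Y ∨ C) = ¬U ∧ ¬Y ∧ ¬C

¬U ∧ ¬Y ∧ ¬C


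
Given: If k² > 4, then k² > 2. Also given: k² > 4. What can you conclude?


Modus ponens: P → Q, P ⊢ Q
P: k² > 4
Q: k² > 2
We have P → Q and P is true.
By modus ponens, Q must be true.

k² > 2


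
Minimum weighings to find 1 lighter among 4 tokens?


Each weighing has 3 outcomes (left heavy / balance / right heavy), so k weighings distinguish at most 3^k cases; splitting into three near-equal groups achieves this.
Need 3^k ≥ 4: 3^1 = 3 < 4 ≤ 3^2 = 9
k = ⌈log₃(4)⌉ = 2

2


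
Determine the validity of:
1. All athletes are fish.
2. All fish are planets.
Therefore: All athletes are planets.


Premise 1: All athletes are fish.
Premise 2: All fish are planets.
Conclusion: All athletes are planets.
Barbara syllogism (AAA-1): All A are B, All B are C → All A are C.
Middle term (fish) distributed in premise 2.

Valid


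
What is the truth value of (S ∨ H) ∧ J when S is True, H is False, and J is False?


S = True, H = False, J = False
Step 1: S ∨ H = True OR False = True
Step 2: True ∧ J = True AND False = False
OR is true when at least one operand is true; AND requires both.

False


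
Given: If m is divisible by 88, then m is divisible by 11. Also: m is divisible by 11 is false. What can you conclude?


Modus tollens: P → Q, ¬Q ⊢ ¬P
P: m is divisible by 88
Q: m is divisible by 11
We have P → Q and Q is false.
By modus tollens, P must be false.

It is not the case that m is divisible by 88


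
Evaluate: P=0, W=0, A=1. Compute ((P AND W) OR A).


P AND W = 0&0 = 0
0 OR 1 = 1

1


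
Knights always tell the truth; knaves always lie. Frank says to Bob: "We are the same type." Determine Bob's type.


Frank says: "We are the same type."
Case 1: Frank is a Knight (truth-teller)
  Statement is true → they ARE the same → Bob is also a Knight
Case 2: Frank is a Knave (liar)
  Statement is false → they are NOT the same → Bob is a Knight
In both cases, Bob is a Knight.

Knight


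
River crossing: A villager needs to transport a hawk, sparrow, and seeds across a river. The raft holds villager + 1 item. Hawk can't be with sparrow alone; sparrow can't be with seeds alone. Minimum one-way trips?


1. villager+sparrow → 2. villager ← 3. villager+hawk → 4. villager+sparrow ← 5. villager+seeds → 6. villager ← 7. villager+sparrow →
Minimum trips = 7

7


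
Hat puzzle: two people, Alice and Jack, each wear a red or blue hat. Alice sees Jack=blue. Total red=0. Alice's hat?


Total red = 0, Jack = blue
Red accounted for: 0
Remaining for Alice: 0
Alice's hat is blue.

blue


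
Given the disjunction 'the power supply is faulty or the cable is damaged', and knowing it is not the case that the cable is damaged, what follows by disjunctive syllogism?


Disjunctive syllogism: P ∨ Q, ¬P ⊢ Q
Disjunction: the power supply is faulty ∨ the cable is damaged
We know it is not the case that the cable is damaged.
By disjunctive syllogism, the other disjunct must be true.

The power supply is faulty


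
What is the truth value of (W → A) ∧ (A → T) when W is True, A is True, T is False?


W = True, A = True, T = False
Step 1: W → A is false only when W=True and A=False. Result: True
Step 2: A → T is false only when A=True and T=False. Result: False
Step 3: True ∧ False = False

False


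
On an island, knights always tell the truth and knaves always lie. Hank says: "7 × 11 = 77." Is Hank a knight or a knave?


Statement: "7 × 11 = 77."
Actual: 7 × 11 = 77
Claimed: 77
Statement is TRUE → Hank tells the truth → Knight

Knight


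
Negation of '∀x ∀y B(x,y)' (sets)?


Original: ∀x ∀y B(x,y)
Rule: ¬∀→∃, ¬∃→∀, negate predicate.
Negation: ∃x ∃y ¬B(x,y)

∃x ∃y ¬B(x,y)


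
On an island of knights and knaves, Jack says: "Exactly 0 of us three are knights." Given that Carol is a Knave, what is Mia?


Jack claims exactly 0 knights among Jack, Carol, Mia.
Given: Carol is a Knave.

Case 1: Jack is a Knight (tells truth)
  Then exactly 0 of the three are knights.
  Counting Jack, Carol: 1 knight(s) so far. Need -1 more → impossible.
Case 2: Jack is a Knave (lies)
  Then the count is NOT 0.
  If Mia = Knave, count = 0 = 0 → claim would be true, contradicts lie.
  If Mia = Knight, count = 1 ≠ 0 → lie confirmed ✓

Mia is a Knight.

Knight


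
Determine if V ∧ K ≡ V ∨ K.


Expression 1: V ∧ K
Expression 2: V ∨ K
Truth table (V K | Expr1 Expr2):
  T T |   T     T
  T F |   F     T   ← differ
  F T |   F     T   ← differ
  F F |   F     F
Counterexample: V=T, K=F gives Expr1 = F but Expr2 = T, so the expressions are NOT logically equivalent.

No


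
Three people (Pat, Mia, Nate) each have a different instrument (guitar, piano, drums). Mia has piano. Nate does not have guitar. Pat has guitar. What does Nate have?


From clues:
  Mia → piano
  Pat → guitar
By elimination, Nate gets the remaining.

drums


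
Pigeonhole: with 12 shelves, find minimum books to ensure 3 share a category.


Pigeonhole: to guarantee k in one of n categories, need (k-1)×n + 1.
k = 3, n = 12
Minimum = (3-1) × 12 + 1 = 2 × 12 + 1

25


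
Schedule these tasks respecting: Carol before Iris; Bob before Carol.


Constraints: Carol before Iris; Bob before Carol
Method: repeatedly schedule the remaining task that has no remaining task required before it.
  Step 1: remaining {Carol, Iris, Bob}; every task except Bob still has a predecessor pending → schedule Bob.
  Step 2: remaining {Carol, Iris}; every task except Carol still has a predecessor pending → schedule Carol.
  Step 3: only Iris remains → schedule Iris.
Resulting order:

Bob → Carol → Iris


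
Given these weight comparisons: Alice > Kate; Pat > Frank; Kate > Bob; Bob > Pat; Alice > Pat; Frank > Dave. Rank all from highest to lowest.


Constraints: Alice > Kate; Pat > Frank; Kate > Bob; Bob > Pat; Alice > Pat; Frank > Dave
Method: at each step, the next-highest is the one remaining person who never appears on the smaller side of a constraint between remaining people.
  Step 1: remaining {Bob, Frank, Dave, Alice, Pat, Kate}; on the smaller side: {Bob, Frank, Dave, Pat, Kate} → Alice is next (Alice > Kate; Alice > Pat).
  Step 2: remaining {Bob, Frank, Dave, Pat, Kate}; on the smaller side: {Bob, Frank, Dave, Pat} → Kate is next (Kate > Bob).
  Step 3: remaining {Bob, Frank, Dave, Pat}; on the smaller side: {Frank, Dave, Pat} → Bob is next (Bob > Pat).
  Step 4: remaining {Frank, Dave, Pat}; on the smaller side: {Frank, Dave} → Pat is next (Pat > Frank).
  Step 5: remaining {Frank, Dave}; on the smaller side: {Dave} → Frank is next (Frank > Dave).
  Step 6: only Dave remains → lowest.
Final ranking (highest to lowest):

Alice > Kate > Bob > Pat > Frank > Dave


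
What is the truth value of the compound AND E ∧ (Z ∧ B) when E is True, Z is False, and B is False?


E = True, Z = False, B = False
Step 1: Z ∧ B = False AND False = False
Step 2: E ∧ False = True AND False = False
AND is true only when ALL operands are true.

False


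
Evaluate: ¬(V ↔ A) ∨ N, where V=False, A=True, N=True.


V = False, A = True, N = True
Expression: ¬(V ↔ A) ∨ N
Step 1: V ↔ A = (False iff True) = False
Step 2: ¬(V ↔ A) = NOT False = True
Step 3: (True) ∨ N = True OR True = True

True


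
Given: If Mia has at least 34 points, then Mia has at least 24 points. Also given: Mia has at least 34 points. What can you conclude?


Modus ponens: P → Q, P ⊢ Q
P: Mia has at least 34 points
Q: Mia has at least 24 points
We have P → Q and P is true.
By modus ponens, Q must be true.

Mia has at least 24 points


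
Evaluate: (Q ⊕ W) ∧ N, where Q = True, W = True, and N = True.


Q = True, W = True, N = True
Step 1: Q ⊕ W = True XOR True = False
Step 2: False ∧ N = False AND True = False
XOR true when exactly one of Q,W is true; then AND with N.

False


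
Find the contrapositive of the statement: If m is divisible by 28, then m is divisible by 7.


Original: If m is divisible by 28, then m is divisible by 7
Contrapositive: If ¬Q, then ¬P
Negate Q: not (m is divisible by 7)
Negate P: not (m is divisible by 28)

If not (m is divisible by 7), then not (m is divisible by 28).


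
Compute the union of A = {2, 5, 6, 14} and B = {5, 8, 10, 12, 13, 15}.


A = {2, 5, 6, 14}
B = {5, 8, 10, 12, 13, 15}
Operation: union
All elements combined: 2, 5, 6, 8, 10, 12, 13, 14, 15

{2, 5, 6, 8, 10, 12, 13, 14, 15}


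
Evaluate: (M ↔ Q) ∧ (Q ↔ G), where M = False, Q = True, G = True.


M = False, Q = True, G = True
Step 1: M ↔ Q is true when M and Q have the same value. Result: False
Step 2: Q ↔ G is true when Q and G have the same value. Result: True
Step 3: False ∧ True = False

False


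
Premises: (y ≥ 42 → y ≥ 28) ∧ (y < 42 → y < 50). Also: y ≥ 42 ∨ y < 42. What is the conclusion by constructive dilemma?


Constructive dilemma: (P → Q) ∧ (R → S), P ∨ R ⊢ Q ∨ S
Premise 1: y ≥ 42 → y ≥ 28
Premise 2: y < 42 → y < 50
Premise 3: y ≥ 42 ∨ y < 42
Case 1: Assuming y ≥ 42, then by Premise 1, y ≥ 28.
Case 2: Assuming y < 42, then by Premise 2, y < 50.
Since one of y ≥ 42 or y < 42 must hold, we get y ≥ 28 or y < 50.

y ≥ 28 or y < 50.


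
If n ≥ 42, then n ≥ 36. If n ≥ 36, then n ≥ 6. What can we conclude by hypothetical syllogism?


Hypothetical syllogism: P → Q, Q → R ⊢ P → R
Premise 1: n ≥ 42 → n ≥ 36
Premise 2: n ≥ 36 → n ≥ 6
Chain the implications: the middle term (n ≥ 36) links the two.
Conclusion: If n ≥ 42, then n ≥ 6.

If n ≥ 42, then n ≥ 6.


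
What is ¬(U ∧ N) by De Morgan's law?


De Morgan's law: ¬(P ∧ Q) ≡ ¬P ∨ ¬Q
¬(U ∧ N) = ¬U ∨ ¬N

¬U ∨ ¬N


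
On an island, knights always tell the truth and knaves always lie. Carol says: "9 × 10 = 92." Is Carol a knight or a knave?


Statement: "9 × 10 = 92."
Actual: 9 × 10 = 90
Claimed: 92
Statement is FALSE → Carol lies → Knave

Knave


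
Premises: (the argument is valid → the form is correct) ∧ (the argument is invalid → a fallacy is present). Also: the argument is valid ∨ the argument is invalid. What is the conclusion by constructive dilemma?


Constructive dilemma: (P → Q) ∧ (R → S), P ∨ R ⊢ Q ∨ S
Premise 1: the argument is valid → the form is correct
Premise 2: the argument is invalid → a fallacy is present
Premise 3: the argument is valid ∨ the argument is invalid
Case 1: Assuming the argument is valid, then by Premise 1, the form is correct.
Case 2: Assuming the argument is invalid, then by Premise 2, a fallacy is present.
Since one of the argument is valid or the argument is invalid must hold, we get the form is correct or a fallacy is present.

The form is correct or a fallacy is present.


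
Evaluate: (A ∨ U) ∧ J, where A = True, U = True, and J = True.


A = True, U = True, J = True
Step 1: A ∨ U = True OR True = True
Step 2: True ∧ J = True AND True = True
OR is true when at least one operand is true; AND requires both.

True


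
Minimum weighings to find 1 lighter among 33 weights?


Each weighing has 3 outcomes (left heavy / balance / right heavy), so k weighings distinguish at most 3^k cases; splitting into three near-equal groups achieves this.
Need 3^k ≥ 33: 3^3 = 27 < 33 ≤ 3^4 = 81
k = ⌈log₃(33)⌉ = 4

4


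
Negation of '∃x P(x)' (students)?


Original: ∃x P(x)
Rule: ¬∀→∃, ¬∃→∀, negate predicate.
Negation: ∀x ¬P(x)

∀x ¬P(x)


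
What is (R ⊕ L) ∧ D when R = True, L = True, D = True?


R = True, L = True, D = True
Step 1: R ⊕ L = True XOR True = False
Step 2: False ∧ D = False AND True = False
XOR true when exactly one of R,L is true; then AND with D.

False


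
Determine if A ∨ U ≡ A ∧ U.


Expression 1: A ∨ U
Expression 2: A ∧ U
Truth table (A U | Expr1 Expr2):
  T T |   T     T
  T F |   T     F   ← differ
  F T |   T     F   ← differ
  F F |   F     F
Counterexample: A=T, U=F gives Expr1 = T but Expr2 = F, so the expressions are NOT logically equivalent.

No


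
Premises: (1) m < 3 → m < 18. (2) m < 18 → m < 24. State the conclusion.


Hypothetical syllogism: P → Q, Q → R ⊢ P → R
Premise 1: m < 3 → m < 18
Premise 2: m < 18 → m < 24
Chain the implications: the middle term (m < 18) links the two.
Conclusion: If m < 3, then m < 24.

If m < 3, then m < 24.


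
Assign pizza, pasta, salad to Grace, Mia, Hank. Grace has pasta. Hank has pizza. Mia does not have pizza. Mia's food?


From clues:
  Hank → pizza
  Grace → pasta
By elimination, Mia gets the remaining.

salad


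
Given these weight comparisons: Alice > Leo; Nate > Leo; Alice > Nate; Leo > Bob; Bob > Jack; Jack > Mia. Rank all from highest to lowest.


Constraints: Alice > Leo; Nate > Leo; Alice > Nate; Leo > Bob; Bob > Jack; Jack > Mia
Method: at each step, the next-highest is the one remaining person who never appears on the smaller side of a constraint between remaining people.
  Step 1: remaining {Leo, Mia, Alice, Jack, Nate, Bob}; on the smaller side: {Leo, Mia, Jack, Nate, Bob} → Alice is next (Alice > Leo; Alice > Nate).
  Step 2: remaining {Leo, Mia, Jack, Nate, Bob}; on the smaller side: {Leo, Mia, Jack, Bob} → Nate is next (Nate > Leo).
  Step 3: remaining {Leo, Mia, Jack, Bob}; on the smaller side: {Mia, Jack, Bob} → Leo is next (Leo > Bob).
  Step 4: remaining {Mia, Jack, Bob}; on the smaller side: {Mia, Jack} → Bob is next (Bob > Jack).
  Step 5: remaining {Mia, Jack}; on the smaller side: {Mia} → Jack is next (Jack > Mia).
  Step 6: only Mia remains → lowest.
Final ranking (highest to lowest):

Alice > Nate > Leo > Bob > Jack > Mia


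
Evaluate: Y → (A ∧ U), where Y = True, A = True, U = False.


Y = True, A = True, U = False
Step 1: A ∧ U = True AND False = False
Step 2: Y → (False): false only when Y=True and consequent=False.
Result: False

False


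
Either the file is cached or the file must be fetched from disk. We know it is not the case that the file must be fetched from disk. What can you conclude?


Disjunctive syllogism: P ∨ Q, ¬P ⊢ Q
Disjunction: the file is cached ∨ the file must be fetched from disk
We know it is not the case that the file must be fetched from disk.
By disjunctive syllogism, the other disjunct must be true.

The file is cached


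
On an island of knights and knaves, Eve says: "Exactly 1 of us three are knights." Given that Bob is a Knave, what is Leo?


Eve claims exactly 1 knights among Eve, Bob, Leo.
Given: Bob is a Knave.

Case 1: Eve is a Knight (tells truth)
  Then exactly 1 of the three are knights.
  Counting Eve, Bob: 1 knight(s) so far. Need 0 more → Leo = Knave.
Case 2: Eve is a Knave (lies)
  Then the count is NOT 1.
  If Leo = Knight, count = 1 = 1 → claim would be true, contradicts lie.
  If Leo = Knave, count = 0 ≠ 1 → lie confirmed ✓

Leo is a Knave.

Knave


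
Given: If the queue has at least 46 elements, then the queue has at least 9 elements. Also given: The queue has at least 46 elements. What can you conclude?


Modus ponens: P → Q, P ⊢ Q
P: the queue has at least 46 elements
Q: the queue has at least 9 elements
We have P → Q and P is true.
By modus ponens, Q must be true.

The queue has at least 9 elements


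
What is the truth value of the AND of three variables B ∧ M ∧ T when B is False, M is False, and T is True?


B = False, M = False, T = True
Step 1: B ∧ M = False AND False = False
Step 2: (False) ∧ T = (False) AND True = False
AND is true only when ALL operands are true.

False


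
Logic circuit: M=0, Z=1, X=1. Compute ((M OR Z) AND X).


M OR Z = 0|1 = 1
1 AND 1 = 1

1


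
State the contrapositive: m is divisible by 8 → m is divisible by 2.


Original: If m is divisible by 8, then m is divisible by 2
Contrapositive: If ¬Q, then ¬P
Negate Q: not (m is divisible by 2)
Negate P: not (m is divisible by 8)

If not (m is divisible by 2), then not (m is divisible by 8).


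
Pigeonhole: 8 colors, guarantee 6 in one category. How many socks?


Pigeonhole: to guarantee k in one of n categories, need (k-1)×n + 1.
k = 6, n = 8
Minimum = (6-1) × 8 + 1 = 5 × 8 + 1

41


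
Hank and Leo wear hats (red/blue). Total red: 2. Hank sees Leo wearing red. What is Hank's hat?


Total red = 2, Leo = red
Red accounted for: 1
Remaining for Hank: 1
Hank's hat is red.

red


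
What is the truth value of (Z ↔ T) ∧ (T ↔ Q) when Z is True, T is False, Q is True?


Z = True, T = False, Q = True
Step 1: Z ↔ T is true when Z and T have the same value. Result: False
Step 2: T ↔ Q is true when T and Q have the same value. Result: False
Step 3: False ∧ False = False

False


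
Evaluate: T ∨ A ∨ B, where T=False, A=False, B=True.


T = False, A = False, B = True
Expression: T ∨ A ∨ B
Step 1: T ∨ A = False OR False = False
Step 2: (False) ∨ B = False OR True = True

True


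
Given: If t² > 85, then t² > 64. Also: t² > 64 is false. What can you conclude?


Modus tollens: P → Q, ¬Q ⊢ ¬P
P: t² > 85
Q: t² > 64
We have P → Q and Q is false.
By modus tollens, P must be false.

It is not the case that t² > 85


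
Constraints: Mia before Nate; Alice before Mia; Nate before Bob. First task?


Constraints: Mia before Nate; Alice before Mia; Nate before Bob
The first task can have nothing scheduled before it, so it must never appear on the right of a 'before'.
Tasks appearing after some 'before': Nate, Mia, Bob.
The only task not in that list is Alice → it is first.

Alice


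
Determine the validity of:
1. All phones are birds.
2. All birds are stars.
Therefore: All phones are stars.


Premise 1: All phones are birds.
Premise 2: All birds are stars.
Conclusion: All phones are stars.
Barbara syllogism (AAA-1): All A are B, All B are C → All A are C.
Middle term (birds) distributed in premise 2.

Valid


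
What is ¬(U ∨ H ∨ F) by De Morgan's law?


De Morgan's law: ¬(P ∨ Q ∨ R) ≡ ¬P ∧ ¬Q ∧ ¬R
¬(U ∨ H ∨ F) = ¬U ∧ ¬H ∧ ¬F

¬U ∧ ¬H ∧ ¬F


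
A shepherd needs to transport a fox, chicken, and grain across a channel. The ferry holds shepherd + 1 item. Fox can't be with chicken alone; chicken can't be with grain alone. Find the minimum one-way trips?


1. shepherd+chicken → 2. shepherd ← 3. shepherd+fox → 4. shepherd+chicken ← 5. shepherd+grain → 6. shepherd ← 7. shepherd+chicken →
Minimum trips = 7

7


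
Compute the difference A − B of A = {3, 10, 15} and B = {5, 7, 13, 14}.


A = {3, 10, 15}
B = {5, 7, 13, 14}
Operation: difference A − B
In A but not B: 3, 10, 15

{3, 10, 15}


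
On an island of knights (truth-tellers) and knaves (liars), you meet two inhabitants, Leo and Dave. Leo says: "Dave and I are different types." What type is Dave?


Leo says: "Dave and I are different types."
Case 1: Leo is a Knight (truth-teller)
  Statement is true → they ARE different → Dave is a Knave
Case 2: Leo is a Knave (liar)
  Statement is false → they are NOT different → Dave is a Knave
In both cases, Dave is a Knave.

Knave


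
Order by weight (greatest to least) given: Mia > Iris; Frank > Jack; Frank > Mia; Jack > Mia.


Constraints: Mia > Iris; Frank > Jack; Frank > Mia; Jack > Mia
Method: at each step, the next-highest is the one remaining person who never appears on the smaller side of a constraint between remaining people.
  Step 1: remaining {Mia, Iris, Jack, Frank}; on the smaller side: {Mia, Iris, Jack} → Frank is next (Frank > Jack; Frank > Mia).
  Step 2: remaining {Mia, Iris, Jack}; on the smaller side: {Mia, Iris} → Jack is next (Jack > Mia).
  Step 3: remaining {Mia, Iris}; on the smaller side: {Iris} → Mia is next (Mia > Iris).
  Step 4: only Iris remains → lowest.
Final ranking (highest to lowest):

Frank > Jack > Mia > Iris


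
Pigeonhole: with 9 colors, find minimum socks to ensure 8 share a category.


Pigeonhole: to guarantee k in one of n categories, need (k-1)×n + 1.
k = 8, n = 9
Minimum = (8-1) × 9 + 1 = 7 × 9 + 1

64


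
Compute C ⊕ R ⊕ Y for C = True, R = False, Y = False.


C = True, R = False, Y = False
Step 1: C ⊕ R = True XOR False = True
Step 2: True ⊕ Y = True XOR False = True
XOR is true when an odd number of operands are true.

True


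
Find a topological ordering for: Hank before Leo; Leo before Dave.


Constraints: Hank before Leo; Leo before Dave
Method: repeatedly schedule the remaining task that has no remaining task required before it.
  Step 1: remaining {Hank, Dave, Leo}; every task except Hank still has a predecessor pending → schedule Hank.
  Step 2: remaining {Dave, Leo}; every task except Leo still has a predecessor pending → schedule Leo.
  Step 3: only Dave remains → schedule Dave.
Resulting order:

Hank → Leo → Dave


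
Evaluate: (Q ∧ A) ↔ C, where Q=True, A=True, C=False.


Q = True, A = True, C = False
Expression: (Q ∧ A) ↔ C
Step 1: Q ∧ A = True AND True = True
Step 2: (True) ↔ C = (True iff False) = False

False


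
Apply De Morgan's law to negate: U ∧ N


De Morgan's law: ¬(P ∧ Q) ≡ ¬P ∨ ¬Q
¬(U ∧ N) = ¬U ∨ ¬N

¬U ∨ ¬N


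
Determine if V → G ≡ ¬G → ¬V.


Expression 1: V → G
Expression 2: ¬G → ¬V
Truth table (V G | Expr1 Expr2):
  T T |   T     T
  T F |   F     F
  F T |   T     T
  F F |   T     T
All 4 rows agree, so the expressions are logically equivalent.

Yes


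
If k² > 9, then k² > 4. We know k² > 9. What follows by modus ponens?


Modus ponens: P → Q, P ⊢ Q
P: k² > 9
Q: k² > 4
We have P → Q and P is true.
By modus ponens, Q must be true.

k² > 4
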